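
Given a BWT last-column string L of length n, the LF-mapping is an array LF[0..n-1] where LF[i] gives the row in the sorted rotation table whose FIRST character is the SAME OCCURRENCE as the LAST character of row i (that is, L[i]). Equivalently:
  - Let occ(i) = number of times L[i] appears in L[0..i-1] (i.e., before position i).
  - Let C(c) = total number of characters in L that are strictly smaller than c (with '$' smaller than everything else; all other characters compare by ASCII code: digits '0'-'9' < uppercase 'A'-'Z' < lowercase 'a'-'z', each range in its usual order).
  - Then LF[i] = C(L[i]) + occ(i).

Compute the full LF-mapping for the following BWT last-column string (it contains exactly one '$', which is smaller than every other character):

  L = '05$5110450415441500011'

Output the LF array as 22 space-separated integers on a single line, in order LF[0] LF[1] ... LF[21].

Char counts: '$':1, '0':6, '1':6, '4':4, '5':5
C (first-col start): C('$')=0, C('0')=1, C('1')=7, C('4')=13, C('5')=17
L[0]='0': occ=0, LF[0]=C('0')+0=1+0=1
L[1]='5': occ=0, LF[1]=C('5')+0=17+0=17
L[2]='$': occ=0, LF[2]=C('$')+0=0+0=0
L[3]='5': occ=1, LF[3]=C('5')+1=17+1=18
L[4]='1': occ=0, LF[4]=C('1')+0=7+0=7
L[5]='1': occ=1, LF[5]=C('1')+1=7+1=8
L[6]='0': occ=1, LF[6]=C('0')+1=1+1=2
L[7]='4': occ=0, LF[7]=C('4')+0=13+0=13
L[8]='5': occ=2, LF[8]=C('5')+2=17+2=19
L[9]='0': occ=2, LF[9]=C('0')+2=1+2=3
L[10]='4': occ=1, LF[10]=C('4')+1=13+1=14
L[11]='1': occ=2, LF[11]=C('1')+2=7+2=9
L[12]='5': occ=3, LF[12]=C('5')+3=17+3=20
L[13]='4': occ=2, LF[13]=C('4')+2=13+2=15
L[14]='4': occ=3, LF[14]=C('4')+3=13+3=16
L[15]='1': occ=3, LF[15]=C('1')+3=7+3=10
L[16]='5': occ=4, LF[16]=C('5')+4=17+4=21
L[17]='0': occ=3, LF[17]=C('0')+3=1+3=4
L[18]='0': occ=4, LF[18]=C('0')+4=1+4=5
L[19]='0': occ=5, LF[19]=C('0')+5=1+5=6
L[20]='1': occ=4, LF[20]=C('1')+4=7+4=11
L[21]='1': occ=5, LF[21]=C('1')+5=7+5=12

Answer: 1 17 0 18 7 8 2 13 19 3 14 9 20 15 16 10 21 4 5 6 11 12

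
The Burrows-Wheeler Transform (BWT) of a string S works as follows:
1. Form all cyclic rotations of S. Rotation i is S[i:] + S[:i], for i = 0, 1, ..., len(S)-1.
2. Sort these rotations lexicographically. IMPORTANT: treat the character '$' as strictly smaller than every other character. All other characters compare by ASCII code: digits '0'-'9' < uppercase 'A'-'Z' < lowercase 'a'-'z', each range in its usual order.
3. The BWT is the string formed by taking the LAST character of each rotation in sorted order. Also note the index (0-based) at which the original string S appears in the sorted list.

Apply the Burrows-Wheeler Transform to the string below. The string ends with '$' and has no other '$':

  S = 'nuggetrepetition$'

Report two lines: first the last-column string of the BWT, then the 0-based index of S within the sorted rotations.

Answer: nrpggutto$ietieen
9

Derivation:
All 17 rotations (rotation i = S[i:]+S[:i]):
  rot[0] = nuggetrepetition$
  rot[1] = uggetrepetition$n
  rot[2] = ggetrepetition$nu
  rot[3] = getrepetition$nug
  rot[4] = etrepetition$nugg
  rot[5] = trepetition$nugge
  rot[6] = repetition$nugget
  rot[7] = epetition$nuggetr
  rot[8] = petition$nuggetre
  rot[9] = etition$nuggetrep
  rot[10] = tition$nuggetrepe
  rot[11] = ition$nuggetrepet
  rot[12] = tion$nuggetrepeti
  rot[13] = ion$nuggetrepetit
  rot[14] = on$nuggetrepetiti
  rot[15] = n$nuggetrepetitio
  rot[16] = $nuggetrepetition
Sorted (with $ < everything):
  sorted[0] = $nuggetrepetition  (last char: 'n')
  sorted[1] = epetition$nuggetr  (last char: 'r')
  sorted[2] = etition$nuggetrep  (last char: 'p')
  sorted[3] = etrepetition$nugg  (last char: 'g')
  sorted[4] = getrepetition$nug  (last char: 'g')
  sorted[5] = ggetrepetition$nu  (last char: 'u')
  sorted[6] = ion$nuggetrepetit  (last char: 't')
  sorted[7] = ition$nuggetrepet  (last char: 't')
  sorted[8] = n$nuggetrepetitio  (last char: 'o')
  sorted[9] = nuggetrepetition$  (last char: '$')
  sorted[10] = on$nuggetrepetiti  (last char: 'i')
  sorted[11] = petition$nuggetre  (last char: 'e')
  sorted[12] = repetition$nugget  (last char: 't')
  sorted[13] = tion$nuggetrepeti  (last char: 'i')
  sorted[14] = tition$nuggetrepe  (last char: 'e')
  sorted[15] = trepetition$nugge  (last char: 'e')
  sorted[16] = uggetrepetition$n  (last char: 'n')
Last column: nrpggutto$ietieen
Original string S is at sorted index 9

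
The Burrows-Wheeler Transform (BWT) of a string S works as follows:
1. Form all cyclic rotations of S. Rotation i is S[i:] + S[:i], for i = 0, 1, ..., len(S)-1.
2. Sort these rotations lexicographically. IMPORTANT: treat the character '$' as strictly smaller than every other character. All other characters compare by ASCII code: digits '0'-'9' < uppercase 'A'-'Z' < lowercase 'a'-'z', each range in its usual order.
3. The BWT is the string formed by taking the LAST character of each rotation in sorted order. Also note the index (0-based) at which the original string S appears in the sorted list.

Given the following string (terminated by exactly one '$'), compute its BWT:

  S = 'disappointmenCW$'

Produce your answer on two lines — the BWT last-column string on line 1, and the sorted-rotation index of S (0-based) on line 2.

All 16 rotations (rotation i = S[i:]+S[:i]):
  rot[0] = disappointmenCW$
  rot[1] = isappointmenCW$d
  rot[2] = sappointmenCW$di
  rot[3] = appointmenCW$dis
  rot[4] = ppointmenCW$disa
  rot[5] = pointmenCW$disap
  rot[6] = ointmenCW$disapp
  rot[7] = intmenCW$disappo
  rot[8] = ntmenCW$disappoi
  rot[9] = tmenCW$disappoin
  rot[10] = menCW$disappoint
  rot[11] = enCW$disappointm
  rot[12] = nCW$disappointme
  rot[13] = CW$disappointmen
  rot[14] = W$disappointmenC
  rot[15] = $disappointmenCW
Sorted (with $ < everything):
  sorted[0] = $disappointmenCW  (last char: 'W')
  sorted[1] = CW$disappointmen  (last char: 'n')
  sorted[2] = W$disappointmenC  (last char: 'C')
  sorted[3] = appointmenCW$dis  (last char: 's')
  sorted[4] = disappointmenCW$  (last char: '$')
  sorted[5] = enCW$disappointm  (last char: 'm')
  sorted[6] = intmenCW$disappo  (last char: 'o')
  sorted[7] = isappointmenCW$d  (last char: 'd')
  sorted[8] = menCW$disappoint  (last char: 't')
  sorted[9] = nCW$disappointme  (last char: 'e')
  sorted[10] = ntmenCW$disappoi  (last char: 'i')
  sorted[11] = ointmenCW$disapp  (last char: 'p')
  sorted[12] = pointmenCW$disap  (last char: 'p')
  sorted[13] = ppointmenCW$disa  (last char: 'a')
  sorted[14] = sappointmenCW$di  (last char: 'i')
  sorted[15] = tmenCW$disappoin  (last char: 'n')
Last column: WnCs$modteippain
Original string S is at sorted index 4

Answer: WnCs$modteippain
4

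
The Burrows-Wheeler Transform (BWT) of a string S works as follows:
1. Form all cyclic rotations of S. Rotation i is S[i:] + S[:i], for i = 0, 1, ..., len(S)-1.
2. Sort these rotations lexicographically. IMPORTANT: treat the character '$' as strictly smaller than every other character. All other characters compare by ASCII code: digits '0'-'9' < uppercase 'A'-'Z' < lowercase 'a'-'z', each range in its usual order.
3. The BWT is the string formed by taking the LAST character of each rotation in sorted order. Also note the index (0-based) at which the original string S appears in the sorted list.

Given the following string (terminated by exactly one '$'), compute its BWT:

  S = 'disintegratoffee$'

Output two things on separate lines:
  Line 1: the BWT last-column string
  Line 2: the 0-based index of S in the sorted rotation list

All 17 rotations (rotation i = S[i:]+S[:i]):
  rot[0] = disintegratoffee$
  rot[1] = isintegratoffee$d
  rot[2] = sintegratoffee$di
  rot[3] = integratoffee$dis
  rot[4] = ntegratoffee$disi
  rot[5] = tegratoffee$disin
  rot[6] = egratoffee$disint
  rot[7] = gratoffee$disinte
  rot[8] = ratoffee$disinteg
  rot[9] = atoffee$disintegr
  rot[10] = toffee$disintegra
  rot[11] = offee$disintegrat
  rot[12] = ffee$disintegrato
  rot[13] = fee$disintegratof
  rot[14] = ee$disintegratoff
  rot[15] = e$disintegratoffe
  rot[16] = $disintegratoffee
Sorted (with $ < everything):
  sorted[0] = $disintegratoffee  (last char: 'e')
  sorted[1] = atoffee$disintegr  (last char: 'r')
  sorted[2] = disintegratoffee$  (last char: '$')
  sorted[3] = e$disintegratoffe  (last char: 'e')
  sorted[4] = ee$disintegratoff  (last char: 'f')
  sorted[5] = egratoffee$disint  (last char: 't')
  sorted[6] = fee$disintegratof  (last char: 'f')
  sorted[7] = ffee$disintegrato  (last char: 'o')
  sorted[8] = gratoffee$disinte  (last char: 'e')
  sorted[9] = integratoffee$dis  (last char: 's')
  sorted[10] = isintegratoffee$d  (last char: 'd')
  sorted[11] = ntegratoffee$disi  (last char: 'i')
  sorted[12] = offee$disintegrat  (last char: 't')
  sorted[13] = ratoffee$disinteg  (last char: 'g')
  sorted[14] = sintegratoffee$di  (last char: 'i')
  sorted[15] = tegratoffee$disin  (last char: 'n')
  sorted[16] = toffee$disintegra  (last char: 'a')
Last column: er$eftfoesditgina
Original string S is at sorted index 2

Answer: er$eftfoesditgina
2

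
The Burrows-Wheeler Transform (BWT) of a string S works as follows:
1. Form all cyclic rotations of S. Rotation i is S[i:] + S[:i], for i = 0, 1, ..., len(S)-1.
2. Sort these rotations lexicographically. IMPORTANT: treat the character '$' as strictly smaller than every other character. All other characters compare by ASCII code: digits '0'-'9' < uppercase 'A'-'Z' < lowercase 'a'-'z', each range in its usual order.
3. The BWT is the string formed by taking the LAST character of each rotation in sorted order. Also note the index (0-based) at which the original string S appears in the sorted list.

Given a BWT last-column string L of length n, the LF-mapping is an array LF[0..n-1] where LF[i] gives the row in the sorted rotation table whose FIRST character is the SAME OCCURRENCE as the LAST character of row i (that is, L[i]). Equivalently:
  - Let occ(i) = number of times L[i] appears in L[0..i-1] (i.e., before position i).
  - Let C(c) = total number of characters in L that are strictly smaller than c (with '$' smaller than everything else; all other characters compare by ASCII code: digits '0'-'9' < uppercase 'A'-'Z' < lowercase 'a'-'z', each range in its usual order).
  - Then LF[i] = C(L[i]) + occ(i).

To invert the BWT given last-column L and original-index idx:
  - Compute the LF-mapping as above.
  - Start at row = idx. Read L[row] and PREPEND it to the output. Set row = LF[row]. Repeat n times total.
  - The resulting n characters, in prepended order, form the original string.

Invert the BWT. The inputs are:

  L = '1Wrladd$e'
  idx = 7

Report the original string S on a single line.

Answer: ladderW1$

Derivation:
LF mapping: 1 2 8 7 3 4 5 0 6
Walk LF starting at row 7, prepending L[row]:
  step 1: row=7, L[7]='$', prepend. Next row=LF[7]=0
  step 2: row=0, L[0]='1', prepend. Next row=LF[0]=1
  step 3: row=1, L[1]='W', prepend. Next row=LF[1]=2
  step 4: row=2, L[2]='r', prepend. Next row=LF[2]=8
  step 5: row=8, L[8]='e', prepend. Next row=LF[8]=6
  step 6: row=6, L[6]='d', prepend. Next row=LF[6]=5
  step 7: row=5, L[5]='d', prepend. Next row=LF[5]=4
  step 8: row=4, L[4]='a', prepend. Next row=LF[4]=3
  step 9: row=3, L[3]='l', prepend. Next row=LF[3]=7
Reversed output: ladderW1$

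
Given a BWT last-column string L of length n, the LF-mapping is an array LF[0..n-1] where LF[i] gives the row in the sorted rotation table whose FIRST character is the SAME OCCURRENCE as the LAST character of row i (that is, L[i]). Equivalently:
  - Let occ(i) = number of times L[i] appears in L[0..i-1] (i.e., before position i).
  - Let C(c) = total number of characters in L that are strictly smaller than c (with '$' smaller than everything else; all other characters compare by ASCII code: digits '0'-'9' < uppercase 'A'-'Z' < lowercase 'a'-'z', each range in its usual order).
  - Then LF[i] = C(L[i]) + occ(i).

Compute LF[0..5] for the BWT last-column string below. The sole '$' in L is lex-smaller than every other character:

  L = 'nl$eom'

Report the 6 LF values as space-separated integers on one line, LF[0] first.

Answer: 4 2 0 1 5 3

Derivation:
Char counts: '$':1, 'e':1, 'l':1, 'm':1, 'n':1, 'o':1
C (first-col start): C('$')=0, C('e')=1, C('l')=2, C('m')=3, C('n')=4, C('o')=5
L[0]='n': occ=0, LF[0]=C('n')+0=4+0=4
L[1]='l': occ=0, LF[1]=C('l')+0=2+0=2
L[2]='$': occ=0, LF[2]=C('$')+0=0+0=0
L[3]='e': occ=0, LF[3]=C('e')+0=1+0=1
L[4]='o': occ=0, LF[4]=C('o')+0=5+0=5
L[5]='m': occ=0, LF[5]=C('m')+0=3+0=3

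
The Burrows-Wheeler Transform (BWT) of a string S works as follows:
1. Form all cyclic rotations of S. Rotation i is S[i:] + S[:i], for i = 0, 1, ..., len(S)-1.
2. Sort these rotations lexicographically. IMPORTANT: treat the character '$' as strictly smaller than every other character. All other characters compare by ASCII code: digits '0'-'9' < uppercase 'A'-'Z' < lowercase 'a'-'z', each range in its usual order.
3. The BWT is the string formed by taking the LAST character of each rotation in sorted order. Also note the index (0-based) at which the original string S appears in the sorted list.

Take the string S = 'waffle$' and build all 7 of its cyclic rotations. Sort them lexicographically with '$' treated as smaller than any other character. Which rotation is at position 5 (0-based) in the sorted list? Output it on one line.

Answer: le$waff

Derivation:
All 7 rotations (rotation i = S[i:]+S[:i]):
  rot[0] = waffle$
  rot[1] = affle$w
  rot[2] = ffle$wa
  rot[3] = fle$waf
  rot[4] = le$waff
  rot[5] = e$waffl
  rot[6] = $waffle
Sorted (with $ < everything):
  sorted[0] = $waffle
  sorted[1] = affle$w
  sorted[2] = e$waffl
  sorted[3] = ffle$wa
  sorted[4] = fle$waf
  sorted[5] = le$waff
  sorted[6] = waffle$
sorted[5] = le$waff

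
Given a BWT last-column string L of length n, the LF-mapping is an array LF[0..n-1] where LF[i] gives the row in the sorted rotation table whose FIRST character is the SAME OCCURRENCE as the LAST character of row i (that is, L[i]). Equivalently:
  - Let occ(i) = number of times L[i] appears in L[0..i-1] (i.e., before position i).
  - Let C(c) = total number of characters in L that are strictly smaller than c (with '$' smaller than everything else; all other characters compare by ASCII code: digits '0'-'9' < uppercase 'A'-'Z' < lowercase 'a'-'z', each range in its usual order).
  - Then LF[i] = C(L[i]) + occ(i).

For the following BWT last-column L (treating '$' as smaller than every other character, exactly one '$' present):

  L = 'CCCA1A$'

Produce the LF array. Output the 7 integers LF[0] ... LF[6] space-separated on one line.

Char counts: '$':1, '1':1, 'A':2, 'C':3
C (first-col start): C('$')=0, C('1')=1, C('A')=2, C('C')=4
L[0]='C': occ=0, LF[0]=C('C')+0=4+0=4
L[1]='C': occ=1, LF[1]=C('C')+1=4+1=5
L[2]='C': occ=2, LF[2]=C('C')+2=4+2=6
L[3]='A': occ=0, LF[3]=C('A')+0=2+0=2
L[4]='1': occ=0, LF[4]=C('1')+0=1+0=1
L[5]='A': occ=1, LF[5]=C('A')+1=2+1=3
L[6]='$': occ=0, LF[6]=C('$')+0=0+0=0

Answer: 4 5 6 2 1 3 0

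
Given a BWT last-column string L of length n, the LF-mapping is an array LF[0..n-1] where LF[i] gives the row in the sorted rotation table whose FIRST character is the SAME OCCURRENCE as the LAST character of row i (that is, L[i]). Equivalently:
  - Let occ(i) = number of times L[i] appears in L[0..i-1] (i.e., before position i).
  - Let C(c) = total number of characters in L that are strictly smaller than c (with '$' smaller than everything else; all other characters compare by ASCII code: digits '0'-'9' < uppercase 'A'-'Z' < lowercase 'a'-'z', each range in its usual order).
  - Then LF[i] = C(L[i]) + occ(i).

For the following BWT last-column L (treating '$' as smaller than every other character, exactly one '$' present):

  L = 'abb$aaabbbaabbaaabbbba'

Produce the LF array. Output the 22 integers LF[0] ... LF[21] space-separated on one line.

Answer: 1 11 12 0 2 3 4 13 14 15 5 6 16 17 7 8 9 18 19 20 21 10

Derivation:
Char counts: '$':1, 'a':10, 'b':11
C (first-col start): C('$')=0, C('a')=1, C('b')=11
L[0]='a': occ=0, LF[0]=C('a')+0=1+0=1
L[1]='b': occ=0, LF[1]=C('b')+0=11+0=11
L[2]='b': occ=1, LF[2]=C('b')+1=11+1=12
L[3]='$': occ=0, LF[3]=C('$')+0=0+0=0
L[4]='a': occ=1, LF[4]=C('a')+1=1+1=2
L[5]='a': occ=2, LF[5]=C('a')+2=1+2=3
L[6]='a': occ=3, LF[6]=C('a')+3=1+3=4
L[7]='b': occ=2, LF[7]=C('b')+2=11+2=13
L[8]='b': occ=3, LF[8]=C('b')+3=11+3=14
L[9]='b': occ=4, LF[9]=C('b')+4=11+4=15
L[10]='a': occ=4, LF[10]=C('a')+4=1+4=5
L[11]='a': occ=5, LF[11]=C('a')+5=1+5=6
L[12]='b': occ=5, LF[12]=C('b')+5=11+5=16
L[13]='b': occ=6, LF[13]=C('b')+6=11+6=17
L[14]='a': occ=6, LF[14]=C('a')+6=1+6=7
L[15]='a': occ=7, LF[15]=C('a')+7=1+7=8
L[16]='a': occ=8, LF[16]=C('a')+8=1+8=9
L[17]='b': occ=7, LF[17]=C('b')+7=11+7=18
L[18]='b': occ=8, LF[18]=C('b')+8=11+8=19
L[19]='b': occ=9, LF[19]=C('b')+9=11+9=20
L[20]='b': occ=10, LF[20]=C('b')+10=11+10=21
L[21]='a': occ=9, LF[21]=C('a')+9=1+9=10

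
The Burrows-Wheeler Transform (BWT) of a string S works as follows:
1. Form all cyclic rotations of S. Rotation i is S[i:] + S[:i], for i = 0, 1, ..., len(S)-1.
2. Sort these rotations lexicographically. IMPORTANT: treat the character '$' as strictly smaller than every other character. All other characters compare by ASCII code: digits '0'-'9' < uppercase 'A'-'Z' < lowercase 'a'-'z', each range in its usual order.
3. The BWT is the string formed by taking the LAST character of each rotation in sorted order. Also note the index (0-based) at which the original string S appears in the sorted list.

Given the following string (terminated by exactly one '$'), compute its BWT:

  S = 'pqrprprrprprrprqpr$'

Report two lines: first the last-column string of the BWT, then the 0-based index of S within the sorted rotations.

All 19 rotations (rotation i = S[i:]+S[:i]):
  rot[0] = pqrprprrprprrprqpr$
  rot[1] = qrprprrprprrprqpr$p
  rot[2] = rprprrprprrprqpr$pq
  rot[3] = prprrprprrprqpr$pqr
  rot[4] = rprrprprrprqpr$pqrp
  rot[5] = prrprprrprqpr$pqrpr
  rot[6] = rrprprrprqpr$pqrprp
  rot[7] = rprprrprqpr$pqrprpr
  rot[8] = prprrprqpr$pqrprprr
  rot[9] = rprrprqpr$pqrprprrp
  rot[10] = prrprqpr$pqrprprrpr
  rot[11] = rrprqpr$pqrprprrprp
  rot[12] = rprqpr$pqrprprrprpr
  rot[13] = prqpr$pqrprprrprprr
  rot[14] = rqpr$pqrprprrprprrp
  rot[15] = qpr$pqrprprrprprrpr
  rot[16] = pr$pqrprprrprprrprq
  rot[17] = r$pqrprprrprprrprqp
  rot[18] = $pqrprprrprprrprqpr
Sorted (with $ < everything):
  sorted[0] = $pqrprprrprprrprqpr  (last char: 'r')
  sorted[1] = pqrprprrprprrprqpr$  (last char: '$')
  sorted[2] = pr$pqrprprrprprrprq  (last char: 'q')
  sorted[3] = prprrprprrprqpr$pqr  (last char: 'r')
  sorted[4] = prprrprqpr$pqrprprr  (last char: 'r')
  sorted[5] = prqpr$pqrprprrprprr  (last char: 'r')
  sorted[6] = prrprprrprqpr$pqrpr  (last char: 'r')
  sorted[7] = prrprqpr$pqrprprrpr  (last char: 'r')
  sorted[8] = qpr$pqrprprrprprrpr  (last char: 'r')
  sorted[9] = qrprprrprprrprqpr$p  (last char: 'p')
  sorted[10] = r$pqrprprrprprrprqp  (last char: 'p')
  sorted[11] = rprprrprprrprqpr$pq  (last char: 'q')
  sorted[12] = rprprrprqpr$pqrprpr  (last char: 'r')
  sorted[13] = rprqpr$pqrprprrprpr  (last char: 'r')
  sorted[14] = rprrprprrprqpr$pqrp  (last char: 'p')
  sorted[15] = rprrprqpr$pqrprprrp  (last char: 'p')
  sorted[16] = rqpr$pqrprprrprprrp  (last char: 'p')
  sorted[17] = rrprprrprqpr$pqrprp  (last char: 'p')
  sorted[18] = rrprqpr$pqrprprrprp  (last char: 'p')
Last column: r$qrrrrrrppqrrppppp
Original string S is at sorted index 1

Answer: r$qrrrrrrppqrrppppp
1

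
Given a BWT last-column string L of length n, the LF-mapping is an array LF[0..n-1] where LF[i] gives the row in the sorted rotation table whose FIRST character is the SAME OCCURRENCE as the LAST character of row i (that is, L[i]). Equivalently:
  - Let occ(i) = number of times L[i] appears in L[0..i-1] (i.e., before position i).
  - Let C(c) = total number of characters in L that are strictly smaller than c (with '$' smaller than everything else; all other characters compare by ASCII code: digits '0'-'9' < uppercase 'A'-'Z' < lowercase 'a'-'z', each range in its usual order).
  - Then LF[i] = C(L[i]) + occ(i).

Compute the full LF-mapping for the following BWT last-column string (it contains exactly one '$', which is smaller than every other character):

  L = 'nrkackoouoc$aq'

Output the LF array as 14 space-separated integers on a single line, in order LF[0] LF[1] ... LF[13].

Char counts: '$':1, 'a':2, 'c':2, 'k':2, 'n':1, 'o':3, 'q':1, 'r':1, 'u':1
C (first-col start): C('$')=0, C('a')=1, C('c')=3, C('k')=5, C('n')=7, C('o')=8, C('q')=11, C('r')=12, C('u')=13
L[0]='n': occ=0, LF[0]=C('n')+0=7+0=7
L[1]='r': occ=0, LF[1]=C('r')+0=12+0=12
L[2]='k': occ=0, LF[2]=C('k')+0=5+0=5
L[3]='a': occ=0, LF[3]=C('a')+0=1+0=1
L[4]='c': occ=0, LF[4]=C('c')+0=3+0=3
L[5]='k': occ=1, LF[5]=C('k')+1=5+1=6
L[6]='o': occ=0, LF[6]=C('o')+0=8+0=8
L[7]='o': occ=1, LF[7]=C('o')+1=8+1=9
L[8]='u': occ=0, LF[8]=C('u')+0=13+0=13
L[9]='o': occ=2, LF[9]=C('o')+2=8+2=10
L[10]='c': occ=1, LF[10]=C('c')+1=3+1=4
L[11]='$': occ=0, LF[11]=C('$')+0=0+0=0
L[12]='a': occ=1, LF[12]=C('a')+1=1+1=2
L[13]='q': occ=0, LF[13]=C('q')+0=11+0=11

Answer: 7 12 5 1 3 6 8 9 13 10 4 0 2 11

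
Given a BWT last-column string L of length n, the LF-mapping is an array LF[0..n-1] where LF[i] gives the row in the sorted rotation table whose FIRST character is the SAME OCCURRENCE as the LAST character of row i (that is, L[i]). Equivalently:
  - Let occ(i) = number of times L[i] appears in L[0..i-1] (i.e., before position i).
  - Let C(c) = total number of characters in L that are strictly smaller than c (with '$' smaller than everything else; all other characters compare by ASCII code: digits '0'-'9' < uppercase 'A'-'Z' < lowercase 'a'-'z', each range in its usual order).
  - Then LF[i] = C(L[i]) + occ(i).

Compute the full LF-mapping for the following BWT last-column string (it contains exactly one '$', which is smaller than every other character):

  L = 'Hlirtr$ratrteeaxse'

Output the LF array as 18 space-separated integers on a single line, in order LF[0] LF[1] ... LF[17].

Answer: 1 8 7 9 14 10 0 11 2 15 12 16 4 5 3 17 13 6

Derivation:
Char counts: '$':1, 'H':1, 'a':2, 'e':3, 'i':1, 'l':1, 'r':4, 's':1, 't':3, 'x':1
C (first-col start): C('$')=0, C('H')=1, C('a')=2, C('e')=4, C('i')=7, C('l')=8, C('r')=9, C('s')=13, C('t')=14, C('x')=17
L[0]='H': occ=0, LF[0]=C('H')+0=1+0=1
L[1]='l': occ=0, LF[1]=C('l')+0=8+0=8
L[2]='i': occ=0, LF[2]=C('i')+0=7+0=7
L[3]='r': occ=0, LF[3]=C('r')+0=9+0=9
L[4]='t': occ=0, LF[4]=C('t')+0=14+0=14
L[5]='r': occ=1, LF[5]=C('r')+1=9+1=10
L[6]='$': occ=0, LF[6]=C('$')+0=0+0=0
L[7]='r': occ=2, LF[7]=C('r')+2=9+2=11
L[8]='a': occ=0, LF[8]=C('a')+0=2+0=2
L[9]='t': occ=1, LF[9]=C('t')+1=14+1=15
L[10]='r': occ=3, LF[10]=C('r')+3=9+3=12
L[11]='t': occ=2, LF[11]=C('t')+2=14+2=16
L[12]='e': occ=0, LF[12]=C('e')+0=4+0=4
L[13]='e': occ=1, LF[13]=C('e')+1=4+1=5
L[14]='a': occ=1, LF[14]=C('a')+1=2+1=3
L[15]='x': occ=0, LF[15]=C('x')+0=17+0=17
L[16]='s': occ=0, LF[16]=C('s')+0=13+0=13
L[17]='e': occ=2, LF[17]=C('e')+2=4+2=6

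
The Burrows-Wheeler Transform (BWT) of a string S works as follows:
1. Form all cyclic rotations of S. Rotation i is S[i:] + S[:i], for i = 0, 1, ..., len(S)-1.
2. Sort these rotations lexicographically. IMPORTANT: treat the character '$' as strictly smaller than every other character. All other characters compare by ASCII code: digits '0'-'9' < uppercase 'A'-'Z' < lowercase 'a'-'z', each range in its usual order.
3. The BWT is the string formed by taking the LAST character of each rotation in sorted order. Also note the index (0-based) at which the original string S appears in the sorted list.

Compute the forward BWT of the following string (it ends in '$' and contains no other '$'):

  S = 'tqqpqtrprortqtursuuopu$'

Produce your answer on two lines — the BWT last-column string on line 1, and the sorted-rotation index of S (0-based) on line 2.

Answer: uurqroqtptptuor$rqqputs
15

Derivation:
All 23 rotations (rotation i = S[i:]+S[:i]):
  rot[0] = tqqpqtrprortqtursuuopu$
  rot[1] = qqpqtrprortqtursuuopu$t
  rot[2] = qpqtrprortqtursuuopu$tq
  rot[3] = pqtrprortqtursuuopu$tqq
  rot[4] = qtrprortqtursuuopu$tqqp
  rot[5] = trprortqtursuuopu$tqqpq
  rot[6] = rprortqtursuuopu$tqqpqt
  rot[7] = prortqtursuuopu$tqqpqtr
  rot[8] = rortqtursuuopu$tqqpqtrp
  rot[9] = ortqtursuuopu$tqqpqtrpr
  rot[10] = rtqtursuuopu$tqqpqtrpro
  rot[11] = tqtursuuopu$tqqpqtrpror
  rot[12] = qtursuuopu$tqqpqtrprort
  rot[13] = tursuuopu$tqqpqtrprortq
  rot[14] = ursuuopu$tqqpqtrprortqt
  rot[15] = rsuuopu$tqqpqtrprortqtu
  rot[16] = suuopu$tqqpqtrprortqtur
  rot[17] = uuopu$tqqpqtrprortqturs
  rot[18] = uopu$tqqpqtrprortqtursu
  rot[19] = opu$tqqpqtrprortqtursuu
  rot[20] = pu$tqqpqtrprortqtursuuo
  rot[21] = u$tqqpqtrprortqtursuuop
  rot[22] = $tqqpqtrprortqtursuuopu
Sorted (with $ < everything):
  sorted[0] = $tqqpqtrprortqtursuuopu  (last char: 'u')
  sorted[1] = opu$tqqpqtrprortqtursuu  (last char: 'u')
  sorted[2] = ortqtursuuopu$tqqpqtrpr  (last char: 'r')
  sorted[3] = pqtrprortqtursuuopu$tqq  (last char: 'q')
  sorted[4] = prortqtursuuopu$tqqpqtr  (last char: 'r')
  sorted[5] = pu$tqqpqtrprortqtursuuo  (last char: 'o')
  sorted[6] = qpqtrprortqtursuuopu$tq  (last char: 'q')
  sorted[7] = qqpqtrprortqtursuuopu$t  (last char: 't')
  sorted[8] = qtrprortqtursuuopu$tqqp  (last char: 'p')
  sorted[9] = qtursuuopu$tqqpqtrprort  (last char: 't')
  sorted[10] = rortqtursuuopu$tqqpqtrp  (last char: 'p')
  sorted[11] = rprortqtursuuopu$tqqpqt  (last char: 't')
  sorted[12] = rsuuopu$tqqpqtrprortqtu  (last char: 'u')
  sorted[13] = rtqtursuuopu$tqqpqtrpro  (last char: 'o')
  sorted[14] = suuopu$tqqpqtrprortqtur  (last char: 'r')
  sorted[15] = tqqpqtrprortqtursuuopu$  (last char: '$')
  sorted[16] = tqtursuuopu$tqqpqtrpror  (last char: 'r')
  sorted[17] = trprortqtursuuopu$tqqpq  (last char: 'q')
  sorted[18] = tursuuopu$tqqpqtrprortq  (last char: 'q')
  sorted[19] = u$tqqpqtrprortqtursuuop  (last char: 'p')
  sorted[20] = uopu$tqqpqtrprortqtursu  (last char: 'u')
  sorted[21] = ursuuopu$tqqpqtrprortqt  (last char: 't')
  sorted[22] = uuopu$tqqpqtrprortqturs  (last char: 's')
Last column: uurqroqtptptuor$rqqputs
Original string S is at sorted index 15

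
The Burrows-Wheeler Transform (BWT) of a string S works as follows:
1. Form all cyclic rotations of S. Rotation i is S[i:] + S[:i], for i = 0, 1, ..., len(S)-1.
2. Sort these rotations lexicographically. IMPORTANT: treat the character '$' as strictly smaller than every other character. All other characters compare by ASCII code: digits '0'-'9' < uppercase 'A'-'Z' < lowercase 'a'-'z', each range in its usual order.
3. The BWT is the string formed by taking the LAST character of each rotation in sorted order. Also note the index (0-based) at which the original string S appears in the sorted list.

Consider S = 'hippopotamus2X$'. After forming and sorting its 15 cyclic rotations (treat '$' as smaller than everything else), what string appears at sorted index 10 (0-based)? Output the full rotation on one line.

Answer: potamus2X$hippo

Derivation:
All 15 rotations (rotation i = S[i:]+S[:i]):
  rot[0] = hippopotamus2X$
  rot[1] = ippopotamus2X$h
  rot[2] = ppopotamus2X$hi
  rot[3] = popotamus2X$hip
  rot[4] = opotamus2X$hipp
  rot[5] = potamus2X$hippo
  rot[6] = otamus2X$hippop
  rot[7] = tamus2X$hippopo
  rot[8] = amus2X$hippopot
  rot[9] = mus2X$hippopota
  rot[10] = us2X$hippopotam
  rot[11] = s2X$hippopotamu
  rot[12] = 2X$hippopotamus
  rot[13] = X$hippopotamus2
  rot[14] = $hippopotamus2X
Sorted (with $ < everything):
  sorted[0] = $hippopotamus2X
  sorted[1] = 2X$hippopotamus
  sorted[2] = X$hippopotamus2
  sorted[3] = amus2X$hippopot
  sorted[4] = hippopotamus2X$
  sorted[5] = ippopotamus2X$h
  sorted[6] = mus2X$hippopota
  sorted[7] = opotamus2X$hipp
  sorted[8] = otamus2X$hippop
  sorted[9] = popotamus2X$hip
  sorted[10] = potamus2X$hippo
  sorted[11] = ppopotamus2X$hi
  sorted[12] = s2X$hippopotamu
  sorted[13] = tamus2X$hippopo
  sorted[14] = us2X$hippopotam
sorted[10] = potamus2X$hippo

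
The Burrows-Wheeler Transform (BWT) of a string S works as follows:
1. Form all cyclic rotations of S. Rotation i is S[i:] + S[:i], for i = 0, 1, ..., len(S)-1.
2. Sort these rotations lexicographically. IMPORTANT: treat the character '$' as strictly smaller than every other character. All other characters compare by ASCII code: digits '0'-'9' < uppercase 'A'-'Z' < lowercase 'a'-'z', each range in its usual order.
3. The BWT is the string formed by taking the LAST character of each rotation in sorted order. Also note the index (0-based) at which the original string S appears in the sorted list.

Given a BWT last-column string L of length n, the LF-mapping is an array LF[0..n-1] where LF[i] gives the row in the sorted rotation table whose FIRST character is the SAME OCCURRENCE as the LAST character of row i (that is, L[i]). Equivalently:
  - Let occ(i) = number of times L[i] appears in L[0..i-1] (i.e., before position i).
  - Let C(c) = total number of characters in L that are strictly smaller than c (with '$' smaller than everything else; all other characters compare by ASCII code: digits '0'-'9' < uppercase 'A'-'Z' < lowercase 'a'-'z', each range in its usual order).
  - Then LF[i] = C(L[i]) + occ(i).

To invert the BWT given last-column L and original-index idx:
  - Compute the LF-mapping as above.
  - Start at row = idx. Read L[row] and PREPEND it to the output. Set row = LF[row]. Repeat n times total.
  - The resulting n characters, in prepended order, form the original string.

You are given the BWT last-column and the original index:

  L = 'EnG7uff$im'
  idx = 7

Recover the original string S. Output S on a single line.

LF mapping: 2 8 3 1 9 4 5 0 6 7
Walk LF starting at row 7, prepending L[row]:
  step 1: row=7, L[7]='$', prepend. Next row=LF[7]=0
  step 2: row=0, L[0]='E', prepend. Next row=LF[0]=2
  step 3: row=2, L[2]='G', prepend. Next row=LF[2]=3
  step 4: row=3, L[3]='7', prepend. Next row=LF[3]=1
  step 5: row=1, L[1]='n', prepend. Next row=LF[1]=8
  step 6: row=8, L[8]='i', prepend. Next row=LF[8]=6
  step 7: row=6, L[6]='f', prepend. Next row=LF[6]=5
  step 8: row=5, L[5]='f', prepend. Next row=LF[5]=4
  step 9: row=4, L[4]='u', prepend. Next row=LF[4]=9
  step 10: row=9, L[9]='m', prepend. Next row=LF[9]=7
Reversed output: muffin7GE$

Answer: muffin7GE$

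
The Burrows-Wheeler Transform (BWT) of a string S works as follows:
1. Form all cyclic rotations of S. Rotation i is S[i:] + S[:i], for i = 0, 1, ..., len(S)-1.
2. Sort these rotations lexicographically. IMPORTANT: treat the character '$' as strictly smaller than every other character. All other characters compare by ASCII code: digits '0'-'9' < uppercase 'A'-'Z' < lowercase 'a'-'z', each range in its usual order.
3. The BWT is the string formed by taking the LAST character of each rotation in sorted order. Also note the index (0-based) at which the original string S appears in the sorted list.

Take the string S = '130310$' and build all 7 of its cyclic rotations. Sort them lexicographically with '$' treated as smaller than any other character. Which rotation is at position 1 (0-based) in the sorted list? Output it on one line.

Answer: 0$13031

Derivation:
All 7 rotations (rotation i = S[i:]+S[:i]):
  rot[0] = 130310$
  rot[1] = 30310$1
  rot[2] = 0310$13
  rot[3] = 310$130
  rot[4] = 10$1303
  rot[5] = 0$13031
  rot[6] = $130310
Sorted (with $ < everything):
  sorted[0] = $130310
  sorted[1] = 0$13031
  sorted[2] = 0310$13
  sorted[3] = 10$1303
  sorted[4] = 130310$
  sorted[5] = 30310$1
  sorted[6] = 310$130
sorted[1] = 0$13031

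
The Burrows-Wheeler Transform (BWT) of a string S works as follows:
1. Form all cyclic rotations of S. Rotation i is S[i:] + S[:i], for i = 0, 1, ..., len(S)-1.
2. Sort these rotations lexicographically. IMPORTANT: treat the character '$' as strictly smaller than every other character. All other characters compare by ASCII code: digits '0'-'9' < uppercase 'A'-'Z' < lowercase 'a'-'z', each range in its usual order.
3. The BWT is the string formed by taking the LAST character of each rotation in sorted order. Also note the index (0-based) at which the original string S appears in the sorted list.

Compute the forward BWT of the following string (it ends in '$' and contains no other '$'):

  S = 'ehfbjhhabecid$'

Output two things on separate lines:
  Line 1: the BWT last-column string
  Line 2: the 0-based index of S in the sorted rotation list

All 14 rotations (rotation i = S[i:]+S[:i]):
  rot[0] = ehfbjhhabecid$
  rot[1] = hfbjhhabecid$e
  rot[2] = fbjhhabecid$eh
  rot[3] = bjhhabecid$ehf
  rot[4] = jhhabecid$ehfb
  rot[5] = hhabecid$ehfbj
  rot[6] = habecid$ehfbjh
  rot[7] = abecid$ehfbjhh
  rot[8] = becid$ehfbjhha
  rot[9] = ecid$ehfbjhhab
  rot[10] = cid$ehfbjhhabe
  rot[11] = id$ehfbjhhabec
  rot[12] = d$ehfbjhhabeci
  rot[13] = $ehfbjhhabecid
Sorted (with $ < everything):
  sorted[0] = $ehfbjhhabecid  (last char: 'd')
  sorted[1] = abecid$ehfbjhh  (last char: 'h')
  sorted[2] = becid$ehfbjhha  (last char: 'a')
  sorted[3] = bjhhabecid$ehf  (last char: 'f')
  sorted[4] = cid$ehfbjhhabe  (last char: 'e')
  sorted[5] = d$ehfbjhhabeci  (last char: 'i')
  sorted[6] = ecid$ehfbjhhab  (last char: 'b')
  sorted[7] = ehfbjhhabecid$  (last char: '$')
  sorted[8] = fbjhhabecid$eh  (last char: 'h')
  sorted[9] = habecid$ehfbjh  (last char: 'h')
  sorted[10] = hfbjhhabecid$e  (last char: 'e')
  sorted[11] = hhabecid$ehfbj  (last char: 'j')
  sorted[12] = id$ehfbjhhabec  (last char: 'c')
  sorted[13] = jhhabecid$ehfb  (last char: 'b')
Last column: dhafeib$hhejcb
Original string S is at sorted index 7

Answer: dhafeib$hhejcb
7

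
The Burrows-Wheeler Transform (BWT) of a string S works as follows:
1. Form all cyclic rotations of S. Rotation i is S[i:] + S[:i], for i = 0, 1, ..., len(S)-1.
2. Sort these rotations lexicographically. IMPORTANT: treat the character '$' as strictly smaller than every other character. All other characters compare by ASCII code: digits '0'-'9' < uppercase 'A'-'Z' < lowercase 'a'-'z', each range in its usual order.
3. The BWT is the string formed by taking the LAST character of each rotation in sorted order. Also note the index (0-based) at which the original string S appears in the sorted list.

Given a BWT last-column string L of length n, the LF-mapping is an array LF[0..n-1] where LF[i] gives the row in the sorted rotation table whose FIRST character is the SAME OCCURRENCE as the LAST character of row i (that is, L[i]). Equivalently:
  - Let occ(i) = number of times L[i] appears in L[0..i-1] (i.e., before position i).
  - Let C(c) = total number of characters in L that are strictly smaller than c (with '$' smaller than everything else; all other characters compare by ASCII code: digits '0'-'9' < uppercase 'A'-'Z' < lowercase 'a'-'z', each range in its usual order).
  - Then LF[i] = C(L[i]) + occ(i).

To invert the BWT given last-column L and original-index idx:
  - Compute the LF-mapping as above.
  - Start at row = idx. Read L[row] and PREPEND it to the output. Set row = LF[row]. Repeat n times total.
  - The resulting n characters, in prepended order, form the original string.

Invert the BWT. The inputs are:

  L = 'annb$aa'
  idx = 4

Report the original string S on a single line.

Answer: banana$

Derivation:
LF mapping: 1 5 6 4 0 2 3
Walk LF starting at row 4, prepending L[row]:
  step 1: row=4, L[4]='$', prepend. Next row=LF[4]=0
  step 2: row=0, L[0]='a', prepend. Next row=LF[0]=1
  step 3: row=1, L[1]='n', prepend. Next row=LF[1]=5
  step 4: row=5, L[5]='a', prepend. Next row=LF[5]=2
  step 5: row=2, L[2]='n', prepend. Next row=LF[2]=6
  step 6: row=6, L[6]='a', prepend. Next row=LF[6]=3
  step 7: row=3, L[3]='b', prepend. Next row=LF[3]=4
Reversed output: banana$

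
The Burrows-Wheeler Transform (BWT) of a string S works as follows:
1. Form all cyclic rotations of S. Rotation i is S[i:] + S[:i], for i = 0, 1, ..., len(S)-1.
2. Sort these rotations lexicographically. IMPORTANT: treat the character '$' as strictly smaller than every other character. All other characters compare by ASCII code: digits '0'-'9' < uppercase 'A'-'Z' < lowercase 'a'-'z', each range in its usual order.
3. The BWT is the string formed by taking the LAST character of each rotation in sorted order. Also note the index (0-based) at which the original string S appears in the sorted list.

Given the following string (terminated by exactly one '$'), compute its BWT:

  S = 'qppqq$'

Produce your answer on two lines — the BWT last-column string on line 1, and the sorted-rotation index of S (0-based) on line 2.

All 6 rotations (rotation i = S[i:]+S[:i]):
  rot[0] = qppqq$
  rot[1] = ppqq$q
  rot[2] = pqq$qp
  rot[3] = qq$qpp
  rot[4] = q$qppq
  rot[5] = $qppqq
Sorted (with $ < everything):
  sorted[0] = $qppqq  (last char: 'q')
  sorted[1] = ppqq$q  (last char: 'q')
  sorted[2] = pqq$qp  (last char: 'p')
  sorted[3] = q$qppq  (last char: 'q')
  sorted[4] = qppqq$  (last char: '$')
  sorted[5] = qq$qpp  (last char: 'p')
Last column: qqpq$p
Original string S is at sorted index 4

Answer: qqpq$p
4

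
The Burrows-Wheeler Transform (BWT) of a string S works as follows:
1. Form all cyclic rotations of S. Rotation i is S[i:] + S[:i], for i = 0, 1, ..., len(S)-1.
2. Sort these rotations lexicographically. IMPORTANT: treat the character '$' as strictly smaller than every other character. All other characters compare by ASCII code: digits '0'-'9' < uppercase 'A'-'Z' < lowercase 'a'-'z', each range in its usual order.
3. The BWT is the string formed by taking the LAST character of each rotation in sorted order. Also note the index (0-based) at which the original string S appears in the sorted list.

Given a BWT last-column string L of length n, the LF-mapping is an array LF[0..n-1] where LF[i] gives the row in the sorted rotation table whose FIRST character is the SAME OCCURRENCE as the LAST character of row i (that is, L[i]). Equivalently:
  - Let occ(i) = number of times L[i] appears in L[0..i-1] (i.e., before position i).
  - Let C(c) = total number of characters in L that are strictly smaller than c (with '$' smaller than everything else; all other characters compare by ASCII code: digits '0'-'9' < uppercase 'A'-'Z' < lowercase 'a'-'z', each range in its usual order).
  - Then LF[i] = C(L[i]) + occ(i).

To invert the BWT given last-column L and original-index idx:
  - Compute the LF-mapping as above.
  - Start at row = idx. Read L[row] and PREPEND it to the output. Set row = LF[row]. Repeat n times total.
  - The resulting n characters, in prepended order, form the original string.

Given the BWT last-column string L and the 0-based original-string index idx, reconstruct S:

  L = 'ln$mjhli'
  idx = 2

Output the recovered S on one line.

Answer: inhlmjl$

Derivation:
LF mapping: 4 7 0 6 3 1 5 2
Walk LF starting at row 2, prepending L[row]:
  step 1: row=2, L[2]='$', prepend. Next row=LF[2]=0
  step 2: row=0, L[0]='l', prepend. Next row=LF[0]=4
  step 3: row=4, L[4]='j', prepend. Next row=LF[4]=3
  step 4: row=3, L[3]='m', prepend. Next row=LF[3]=6
  step 5: row=6, L[6]='l', prepend. Next row=LF[6]=5
  step 6: row=5, L[5]='h', prepend. Next row=LF[5]=1
  step 7: row=1, L[1]='n', prepend. Next row=LF[1]=7
  step 8: row=7, L[7]='i', prepend. Next row=LF[7]=2
Reversed output: inhlmjl$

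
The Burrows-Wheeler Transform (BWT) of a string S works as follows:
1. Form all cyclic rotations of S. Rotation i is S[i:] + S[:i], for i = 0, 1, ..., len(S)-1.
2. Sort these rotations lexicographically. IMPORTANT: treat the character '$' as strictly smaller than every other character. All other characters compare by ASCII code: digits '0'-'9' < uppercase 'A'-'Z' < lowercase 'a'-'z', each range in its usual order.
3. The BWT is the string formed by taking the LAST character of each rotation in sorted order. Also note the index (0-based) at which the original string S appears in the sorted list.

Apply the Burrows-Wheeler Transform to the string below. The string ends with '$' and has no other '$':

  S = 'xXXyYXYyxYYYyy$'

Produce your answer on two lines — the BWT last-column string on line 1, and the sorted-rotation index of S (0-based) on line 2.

Answer: yxYXyxYXY$yyXYY
9

Derivation:
All 15 rotations (rotation i = S[i:]+S[:i]):
  rot[0] = xXXyYXYyxYYYyy$
  rot[1] = XXyYXYyxYYYyy$x
  rot[2] = XyYXYyxYYYyy$xX
  rot[3] = yYXYyxYYYyy$xXX
  rot[4] = YXYyxYYYyy$xXXy
  rot[5] = XYyxYYYyy$xXXyY
  rot[6] = YyxYYYyy$xXXyYX
  rot[7] = yxYYYyy$xXXyYXY
  rot[8] = xYYYyy$xXXyYXYy
  rot[9] = YYYyy$xXXyYXYyx
  rot[10] = YYyy$xXXyYXYyxY
  rot[11] = Yyy$xXXyYXYyxYY
  rot[12] = yy$xXXyYXYyxYYY
  rot[13] = y$xXXyYXYyxYYYy
  rot[14] = $xXXyYXYyxYYYyy
Sorted (with $ < everything):
  sorted[0] = $xXXyYXYyxYYYyy  (last char: 'y')
  sorted[1] = XXyYXYyxYYYyy$x  (last char: 'x')
  sorted[2] = XYyxYYYyy$xXXyY  (last char: 'Y')
  sorted[3] = XyYXYyxYYYyy$xX  (last char: 'X')
  sorted[4] = YXYyxYYYyy$xXXy  (last char: 'y')
  sorted[5] = YYYyy$xXXyYXYyx  (last char: 'x')
  sorted[6] = YYyy$xXXyYXYyxY  (last char: 'Y')
  sorted[7] = YyxYYYyy$xXXyYX  (last char: 'X')
  sorted[8] = Yyy$xXXyYXYyxYY  (last char: 'Y')
  sorted[9] = xXXyYXYyxYYYyy$  (last char: '$')
  sorted[10] = xYYYyy$xXXyYXYy  (last char: 'y')
  sorted[11] = y$xXXyYXYyxYYYy  (last char: 'y')
  sorted[12] = yYXYyxYYYyy$xXX  (last char: 'X')
  sorted[13] = yxYYYyy$xXXyYXY  (last char: 'Y')
  sorted[14] = yy$xXXyYXYyxYYY  (last char: 'Y')
Last column: yxYXyxYXY$yyXYY
Original string S is at sorted index 9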